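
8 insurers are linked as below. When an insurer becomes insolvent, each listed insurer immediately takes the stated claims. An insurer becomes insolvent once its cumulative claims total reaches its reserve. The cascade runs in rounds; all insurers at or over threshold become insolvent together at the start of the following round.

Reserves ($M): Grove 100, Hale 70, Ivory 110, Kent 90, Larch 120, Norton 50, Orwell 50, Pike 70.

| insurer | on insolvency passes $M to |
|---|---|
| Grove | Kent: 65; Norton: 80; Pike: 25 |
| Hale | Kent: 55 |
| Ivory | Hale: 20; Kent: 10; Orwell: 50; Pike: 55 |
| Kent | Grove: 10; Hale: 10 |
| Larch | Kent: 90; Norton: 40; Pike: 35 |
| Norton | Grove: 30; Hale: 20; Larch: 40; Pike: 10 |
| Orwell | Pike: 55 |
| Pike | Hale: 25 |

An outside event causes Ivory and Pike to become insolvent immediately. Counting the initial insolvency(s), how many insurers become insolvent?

Round 1 — Ivory, Pike become insolvent (initial).
  Hale: +20+25 → 45 < 70
  Kent: +10 → 10 < 90
  Orwell: +50 → 50 ≥ 50
Round 2 — Orwell becomes insolvent.
No further insolvencies.

3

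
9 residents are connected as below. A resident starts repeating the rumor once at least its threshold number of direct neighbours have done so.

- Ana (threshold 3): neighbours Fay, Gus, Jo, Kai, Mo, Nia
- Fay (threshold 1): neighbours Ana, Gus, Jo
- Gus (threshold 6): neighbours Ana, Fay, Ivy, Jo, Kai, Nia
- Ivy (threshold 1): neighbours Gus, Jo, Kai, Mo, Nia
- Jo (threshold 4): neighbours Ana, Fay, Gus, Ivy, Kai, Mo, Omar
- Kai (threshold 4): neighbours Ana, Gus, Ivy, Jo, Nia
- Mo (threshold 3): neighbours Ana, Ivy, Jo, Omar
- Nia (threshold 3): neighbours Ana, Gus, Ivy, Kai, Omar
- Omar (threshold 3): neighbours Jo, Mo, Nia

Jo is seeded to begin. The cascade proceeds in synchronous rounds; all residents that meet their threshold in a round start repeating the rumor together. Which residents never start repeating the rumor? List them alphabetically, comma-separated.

Ana, Gus, Kai, Mo, Nia, Omar

Round 1 — Jo starts repeating the rumor (initial).
Round 2 — checking thresholds:
  Ana: 1 of 6 neighbours < 3, not yet.
  Fay: 1 of 3 neighbours ≥ 1, starts repeating the rumor.
  Gus: 1 of 6 neighbours < 6, not yet.
  Ivy: 1 of 5 neighbours ≥ 1, starts repeating the rumor.
  Kai: 1 of 5 neighbours < 4, not yet.
  Mo: 1 of 4 neighbours < 3, not yet.
  Omar: 1 of 3 neighbours < 3, not yet.
Round 3 — no new spreads; cascade stops.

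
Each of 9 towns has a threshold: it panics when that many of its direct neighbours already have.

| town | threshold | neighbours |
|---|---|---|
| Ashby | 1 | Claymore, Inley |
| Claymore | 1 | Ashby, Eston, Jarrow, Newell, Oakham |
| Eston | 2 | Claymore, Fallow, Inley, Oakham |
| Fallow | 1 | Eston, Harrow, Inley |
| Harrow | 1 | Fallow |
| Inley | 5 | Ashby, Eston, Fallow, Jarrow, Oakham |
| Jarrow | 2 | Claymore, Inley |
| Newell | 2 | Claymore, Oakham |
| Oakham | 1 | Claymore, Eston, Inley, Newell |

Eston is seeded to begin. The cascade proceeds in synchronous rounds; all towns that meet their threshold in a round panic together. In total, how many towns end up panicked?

Round 1 — Eston panics (initial).
Round 2 — checking thresholds:
  Claymore: 1 of 5 neighbours ≥ 1, panics.
  Fallow: 1 of 3 neighbours ≥ 1, panics.
  Inley: 1 of 5 neighbours < 5, below threshold.
  Oakham: 1 of 4 neighbours ≥ 1, panics.
Round 3 — checking thresholds:
  Ashby: 1 of 2 neighbours ≥ 1, panics.
  Harrow: 1 of 1 neighbours ≥ 1, panics.
  Inley: 3 of 5 neighbours < 5, below threshold.
  Jarrow: 1 of 2 neighbours < 2, below threshold.
  Newell: 2 of 2 neighbours ≥ 2, panics.
Round 4 — no new panics; cascade stops.

7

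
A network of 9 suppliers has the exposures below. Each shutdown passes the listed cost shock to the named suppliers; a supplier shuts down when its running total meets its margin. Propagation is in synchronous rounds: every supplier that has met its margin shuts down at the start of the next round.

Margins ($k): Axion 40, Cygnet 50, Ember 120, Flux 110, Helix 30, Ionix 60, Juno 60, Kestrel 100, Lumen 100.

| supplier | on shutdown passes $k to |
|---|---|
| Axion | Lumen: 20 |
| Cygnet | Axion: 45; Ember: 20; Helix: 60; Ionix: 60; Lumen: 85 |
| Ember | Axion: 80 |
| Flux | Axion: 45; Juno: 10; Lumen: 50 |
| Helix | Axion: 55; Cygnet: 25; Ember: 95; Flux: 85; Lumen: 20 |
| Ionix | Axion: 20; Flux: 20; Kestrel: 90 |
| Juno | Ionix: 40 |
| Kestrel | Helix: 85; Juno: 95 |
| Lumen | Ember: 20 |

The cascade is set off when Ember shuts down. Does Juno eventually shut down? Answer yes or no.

no

Round 1 — Ember shuts down (initial).
  Axion: +80 → 80 ≥ 40
Round 2 — Axion shuts down.
  Lumen: +20 → 20 < 100
No further shutdowns.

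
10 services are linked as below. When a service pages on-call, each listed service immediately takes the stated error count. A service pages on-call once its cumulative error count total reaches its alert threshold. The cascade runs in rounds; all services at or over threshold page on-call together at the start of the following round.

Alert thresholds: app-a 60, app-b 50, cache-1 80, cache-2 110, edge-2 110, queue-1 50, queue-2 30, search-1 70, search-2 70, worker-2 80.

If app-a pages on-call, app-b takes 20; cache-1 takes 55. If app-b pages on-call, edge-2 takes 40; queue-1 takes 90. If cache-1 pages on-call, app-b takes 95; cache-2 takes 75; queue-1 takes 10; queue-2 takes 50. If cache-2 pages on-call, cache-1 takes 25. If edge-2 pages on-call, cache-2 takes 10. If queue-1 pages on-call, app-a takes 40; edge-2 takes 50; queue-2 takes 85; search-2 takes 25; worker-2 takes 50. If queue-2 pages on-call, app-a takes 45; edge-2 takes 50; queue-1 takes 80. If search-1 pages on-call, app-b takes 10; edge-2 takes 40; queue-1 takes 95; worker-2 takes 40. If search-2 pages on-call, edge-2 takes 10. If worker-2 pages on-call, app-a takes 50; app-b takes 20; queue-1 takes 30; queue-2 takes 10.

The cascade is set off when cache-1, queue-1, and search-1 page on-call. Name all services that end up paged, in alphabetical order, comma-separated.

Round 1 — cache-1, queue-1, search-1 page on-call (initial).
  app-a: +40 → 40 < 60
  app-b: +95+10 → 105 ≥ 50
  cache-2: +75 → 75 < 110
  edge-2: +50+40 → 90 < 110
  queue-2: +50+85 → 135 ≥ 30
  search-2: +25 → 25 < 70
  worker-2: +50+40 → 90 ≥ 80
Round 2 — app-b, queue-2, worker-2 page on-call.
  app-a: +45+50 → 135 ≥ 60
  edge-2: +40+50 → 180 ≥ 110
Round 3 — app-a, edge-2 page on-call.
  cache-2: +10 → 85 < 110
No further pages.

app-a, app-b, cache-1, edge-2, queue-1, queue-2, search-1, worker-2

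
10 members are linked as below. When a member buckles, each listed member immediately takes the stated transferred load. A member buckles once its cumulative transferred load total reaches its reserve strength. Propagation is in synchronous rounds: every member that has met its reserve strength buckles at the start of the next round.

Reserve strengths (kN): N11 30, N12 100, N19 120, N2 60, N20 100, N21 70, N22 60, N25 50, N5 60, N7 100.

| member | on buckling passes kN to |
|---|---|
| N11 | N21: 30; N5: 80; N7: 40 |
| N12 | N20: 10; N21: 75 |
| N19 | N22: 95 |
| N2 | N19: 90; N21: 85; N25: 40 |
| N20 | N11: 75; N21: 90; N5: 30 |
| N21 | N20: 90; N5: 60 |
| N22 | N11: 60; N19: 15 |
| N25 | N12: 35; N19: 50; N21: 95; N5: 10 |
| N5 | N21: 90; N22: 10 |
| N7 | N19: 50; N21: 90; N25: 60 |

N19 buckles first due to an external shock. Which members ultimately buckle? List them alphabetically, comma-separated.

Round 1 — N19 buckles (initial).
  N22: +95 → 95 ≥ 60
Round 2 — N22 buckles.
  N11: +60 → 60 ≥ 30
Round 3 — N11 buckles.
  N21: +30 → 30 < 70
  N5: +80 → 80 ≥ 60
  N7: +40 → 40 < 100
Round 4 — N5 buckles.
  N21: +90 → 120 ≥ 70
Round 5 — N21 buckles.
  N20: +90 → 90 < 100
No further bucklings.

N11, N19, N21, N22, N5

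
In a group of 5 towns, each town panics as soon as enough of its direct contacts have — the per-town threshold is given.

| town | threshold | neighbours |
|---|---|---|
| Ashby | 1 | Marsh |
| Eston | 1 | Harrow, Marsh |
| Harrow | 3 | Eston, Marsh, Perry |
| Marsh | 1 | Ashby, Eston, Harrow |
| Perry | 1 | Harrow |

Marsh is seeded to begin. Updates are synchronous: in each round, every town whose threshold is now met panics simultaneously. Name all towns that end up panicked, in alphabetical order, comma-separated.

Round 1 — Marsh panics (initial).
Round 2 — checking thresholds:
  Ashby: 1 of 1 neighbours ≥ 1, panics.
  Eston: 1 of 2 neighbours ≥ 1, panics.
  Harrow: 1 of 3 neighbours < 3, holds.
Round 3 — no new panics; cascade stops.

Ashby, Eston, Marsh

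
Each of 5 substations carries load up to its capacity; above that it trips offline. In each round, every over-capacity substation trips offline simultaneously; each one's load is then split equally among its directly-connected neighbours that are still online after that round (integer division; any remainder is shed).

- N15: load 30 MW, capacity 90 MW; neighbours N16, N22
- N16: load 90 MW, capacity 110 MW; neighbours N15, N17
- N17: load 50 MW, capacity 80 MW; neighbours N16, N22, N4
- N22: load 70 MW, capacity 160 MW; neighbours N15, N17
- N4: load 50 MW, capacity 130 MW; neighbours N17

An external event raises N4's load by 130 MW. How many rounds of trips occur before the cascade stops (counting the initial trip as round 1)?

Round 1 — N4 at 180 > 130. N4 trips offline.
  N4 sheds 180 MW to N17: 180 each.
    N17: 50+180 = 230 > 80
Round 2 — N17 trips offline.
  N17 sheds 230 MW to N16, N22: 115 each.
    N16: 90+115 = 205 > 110
    N22: 70+115 = 185 > 160
Round 3 — N16, N22 trip offline.
  N16 sheds 205 MW to N15: 205 each.
    N15: 30+205 = 235 > 90
  N22 sheds 185 MW to N15: 185 each.
    N15: 235+185 = 420 > 90
Round 4 — N15 trips offline.
  N15 sheds 420 MW: no online neighbours, lost.
No further trips.

4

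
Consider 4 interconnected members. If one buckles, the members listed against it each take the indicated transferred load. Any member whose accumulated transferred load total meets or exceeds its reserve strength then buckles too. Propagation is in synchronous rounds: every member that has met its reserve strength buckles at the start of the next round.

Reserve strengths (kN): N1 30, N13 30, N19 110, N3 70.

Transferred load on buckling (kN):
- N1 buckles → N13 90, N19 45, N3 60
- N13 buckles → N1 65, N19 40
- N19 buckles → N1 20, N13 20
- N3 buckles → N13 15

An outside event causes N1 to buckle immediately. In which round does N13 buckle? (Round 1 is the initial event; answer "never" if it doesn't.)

2

Round 1 — N1 buckles (initial).
  N13: +90 → 90 ≥ 30
  N19: +45 → 45 < 110
  N3: +60 → 60 < 70
Round 2 — N13 buckles.
  N19: +40 → 85 < 110
No further bucklings.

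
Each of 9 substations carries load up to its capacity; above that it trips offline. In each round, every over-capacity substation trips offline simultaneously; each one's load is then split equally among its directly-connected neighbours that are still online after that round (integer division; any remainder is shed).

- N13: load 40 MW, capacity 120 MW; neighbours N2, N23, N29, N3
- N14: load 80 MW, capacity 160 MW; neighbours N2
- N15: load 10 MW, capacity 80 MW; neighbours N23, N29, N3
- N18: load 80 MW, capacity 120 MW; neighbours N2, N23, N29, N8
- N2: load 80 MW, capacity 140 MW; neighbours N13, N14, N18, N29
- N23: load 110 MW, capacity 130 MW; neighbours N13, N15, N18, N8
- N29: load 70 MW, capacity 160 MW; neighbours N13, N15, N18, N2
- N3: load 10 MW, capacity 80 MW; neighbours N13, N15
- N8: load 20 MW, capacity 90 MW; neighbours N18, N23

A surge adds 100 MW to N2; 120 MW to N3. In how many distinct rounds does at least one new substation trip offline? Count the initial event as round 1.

4

Round 1 — N2 at 180 > 140; N3 at 130 > 80. N2, N3 trip offline.
  N2 sheds 180 MW to N13, N14, N18, N29: 45 each.
    N13: 40+45 = 85 ≤ 120
    N14: 80+45 = 125 ≤ 160
    N18: 80+45 = 125 > 120
    N29: 70+45 = 115 ≤ 160
  N3 sheds 130 MW to N13, N15: 65 each.
    N13: 85+65 = 150 > 120
    N15: 10+65 = 75 ≤ 80
Round 2 — N13, N18 trip offline.
  N13 sheds 150 MW to N23, N29: 75 each.
    N23: 110+75 = 185 > 130
    N29: 115+75 = 190 > 160
  N18 sheds 125 MW to N23, N29, N8: 41 each (2 lost).
    N23: 185+41 = 226 > 130
    N29: 190+41 = 231 > 160
    N8: 20+41 = 61 ≤ 90
Round 3 — N23, N29 trip offline.
  N23 sheds 226 MW to N15, N8: 113 each.
    N15: 75+113 = 188 > 80
    N8: 61+113 = 174 > 90
  N29 sheds 231 MW to N15: 231 each.
    N15: 188+231 = 419 > 80
Round 4 — N15, N8 trip offline.
  N15 sheds 419 MW: no online neighbours, lost.
  N8 sheds 174 MW: no online neighbours, lost.
No further trips.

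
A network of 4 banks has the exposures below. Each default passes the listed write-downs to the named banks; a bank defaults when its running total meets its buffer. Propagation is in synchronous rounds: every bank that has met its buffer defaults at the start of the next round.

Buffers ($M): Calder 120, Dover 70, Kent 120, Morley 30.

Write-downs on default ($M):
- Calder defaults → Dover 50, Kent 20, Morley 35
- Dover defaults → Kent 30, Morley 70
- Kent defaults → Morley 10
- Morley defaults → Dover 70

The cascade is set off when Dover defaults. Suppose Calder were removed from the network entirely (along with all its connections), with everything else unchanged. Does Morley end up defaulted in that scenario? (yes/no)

With Calder removed:
Round 1 — Dover defaults (initial).
  Kent: +30 → 30 < 120
  Morley: +70 → 70 ≥ 30
Round 2 — Morley defaults.
No further defaults.

yes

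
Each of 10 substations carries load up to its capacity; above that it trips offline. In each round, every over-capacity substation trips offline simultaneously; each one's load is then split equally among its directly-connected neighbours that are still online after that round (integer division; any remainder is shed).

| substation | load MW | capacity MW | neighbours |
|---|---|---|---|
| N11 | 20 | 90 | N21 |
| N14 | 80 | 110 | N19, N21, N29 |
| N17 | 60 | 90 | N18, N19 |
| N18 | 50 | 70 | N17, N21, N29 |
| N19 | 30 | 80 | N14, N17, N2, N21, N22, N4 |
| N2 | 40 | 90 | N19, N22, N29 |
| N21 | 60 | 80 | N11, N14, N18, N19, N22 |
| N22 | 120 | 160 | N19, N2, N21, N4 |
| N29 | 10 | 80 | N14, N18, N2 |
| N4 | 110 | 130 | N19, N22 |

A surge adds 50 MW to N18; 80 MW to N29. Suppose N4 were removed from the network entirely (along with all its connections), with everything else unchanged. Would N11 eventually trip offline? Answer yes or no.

With N4 removed:
Round 1 — N18 at 100 > 70; N29 at 90 > 80. N18, N29 trip offline.
  N18 sheds 100 MW to N17, N21: 50 each.
    N17: 60+50 = 110 > 90
    N21: 60+50 = 110 > 80
  N29 sheds 90 MW to N14, N2: 45 each.
    N14: 80+45 = 125 > 110
    N2: 40+45 = 85 ≤ 90
Round 2 — N14, N17, N21 trip offline.
  N14 sheds 125 MW to N19: 125 each.
    N19: 30+125 = 155 > 80
  N17 sheds 110 MW to N19: 110 each.
    N19: 155+110 = 265 > 80
  N21 sheds 110 MW to N11, N19, N22: 36 each (2 lost).
    N11: 20+36 = 56 ≤ 90
    N19: 265+36 = 301 > 80
    N22: 120+36 = 156 ≤ 160
Round 3 — N19 trips offline.
  N19 sheds 301 MW to N2, N22: 150 each (1 lost).
    N2: 85+150 = 235 > 90
    N22: 156+150 = 306 > 160
Round 4 — N2, N22 trip offline.
  N2 sheds 235 MW: no online neighbours, lost.
  N22 sheds 306 MW: no online neighbours, lost.
No further trips.

no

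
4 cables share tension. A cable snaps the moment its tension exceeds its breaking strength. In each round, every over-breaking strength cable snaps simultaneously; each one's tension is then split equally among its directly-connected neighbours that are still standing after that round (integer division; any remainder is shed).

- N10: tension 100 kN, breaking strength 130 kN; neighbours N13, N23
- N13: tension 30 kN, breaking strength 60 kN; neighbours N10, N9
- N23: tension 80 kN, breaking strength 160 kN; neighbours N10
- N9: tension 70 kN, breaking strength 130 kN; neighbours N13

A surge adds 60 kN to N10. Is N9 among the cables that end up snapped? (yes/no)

Round 1 — N10 at 160 > 130. N10 snaps.
  N10 sheds 160 kN to N13, N23: 80 each.
    N13: 30+80 = 110 > 60
    N23: 80+80 = 160 ≤ 160
Round 2 — N13 snaps.
  N13 sheds 110 kN to N9: 110 each.
    N9: 70+110 = 180 > 130
Round 3 — N9 snaps.
  N9 sheds 180 kN: no online neighbours, lost.
No further breaks.

yes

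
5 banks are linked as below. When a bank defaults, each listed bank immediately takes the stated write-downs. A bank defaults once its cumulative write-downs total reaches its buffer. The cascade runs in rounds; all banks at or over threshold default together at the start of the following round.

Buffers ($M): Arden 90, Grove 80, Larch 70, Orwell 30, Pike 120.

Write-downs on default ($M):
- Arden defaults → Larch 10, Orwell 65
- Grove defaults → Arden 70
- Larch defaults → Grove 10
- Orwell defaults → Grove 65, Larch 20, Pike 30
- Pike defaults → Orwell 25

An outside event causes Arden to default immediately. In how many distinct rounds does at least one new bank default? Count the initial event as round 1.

Round 1 — Arden defaults (initial).
  Larch: +10 → 10 < 70
  Orwell: +65 → 65 ≥ 30
Round 2 — Orwell defaults.
  Grove: +65 → 65 < 80
  Larch: +20 → 30 < 70
  Pike: +30 → 30 < 120
No further defaults.

2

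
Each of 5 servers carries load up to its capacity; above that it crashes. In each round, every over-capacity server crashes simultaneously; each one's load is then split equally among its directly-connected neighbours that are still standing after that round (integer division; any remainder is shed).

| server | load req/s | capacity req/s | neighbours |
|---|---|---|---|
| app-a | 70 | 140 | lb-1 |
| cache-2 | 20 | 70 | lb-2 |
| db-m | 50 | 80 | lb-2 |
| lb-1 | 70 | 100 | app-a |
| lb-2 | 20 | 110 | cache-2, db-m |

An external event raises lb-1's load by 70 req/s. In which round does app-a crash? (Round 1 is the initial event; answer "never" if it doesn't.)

Round 1 — lb-1 at 140 > 100. lb-1 crashes.
  lb-1 sheds 140 req/s to app-a: 140 each.
    app-a: 70+140 = 210 > 140
Round 2 — app-a crashes.
  app-a sheds 210 req/s: no online neighbours, lost.
No further crashes.

2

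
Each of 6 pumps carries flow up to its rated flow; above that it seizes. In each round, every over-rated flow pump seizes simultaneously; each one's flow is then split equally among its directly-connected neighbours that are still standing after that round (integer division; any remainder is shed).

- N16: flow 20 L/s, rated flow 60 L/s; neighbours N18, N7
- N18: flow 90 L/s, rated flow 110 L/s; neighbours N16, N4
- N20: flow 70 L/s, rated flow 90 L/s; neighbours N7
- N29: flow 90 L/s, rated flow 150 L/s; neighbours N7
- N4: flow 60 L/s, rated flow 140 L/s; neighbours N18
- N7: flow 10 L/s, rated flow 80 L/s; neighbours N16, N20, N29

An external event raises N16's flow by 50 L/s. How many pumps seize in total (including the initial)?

3

Round 1 — N16 at 70 > 60. N16 seizes.
  N16 sheds 70 L/s to N18, N7: 35 each.
    N18: 90+35 = 125 > 110
    N7: 10+35 = 45 ≤ 80
Round 2 — N18 seizes.
  N18 sheds 125 L/s to N4: 125 each.
    N4: 60+125 = 185 > 140
Round 3 — N4 seizes.
  N4 sheds 185 L/s: no online neighbours, lost.
No further seizures.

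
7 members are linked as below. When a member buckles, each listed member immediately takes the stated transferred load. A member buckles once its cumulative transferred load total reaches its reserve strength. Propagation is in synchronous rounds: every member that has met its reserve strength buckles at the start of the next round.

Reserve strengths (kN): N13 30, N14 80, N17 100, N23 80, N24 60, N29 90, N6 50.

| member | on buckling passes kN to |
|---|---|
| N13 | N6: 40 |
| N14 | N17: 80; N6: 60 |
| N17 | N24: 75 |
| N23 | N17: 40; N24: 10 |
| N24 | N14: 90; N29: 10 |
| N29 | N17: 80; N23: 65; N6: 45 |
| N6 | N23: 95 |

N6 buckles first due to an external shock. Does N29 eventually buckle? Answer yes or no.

no

Round 1 — N6 buckles (initial).
  N23: +95 → 95 ≥ 80
Round 2 — N23 buckles.
  N17: +40 → 40 < 100
  N24: +10 → 10 < 60
No further bucklings.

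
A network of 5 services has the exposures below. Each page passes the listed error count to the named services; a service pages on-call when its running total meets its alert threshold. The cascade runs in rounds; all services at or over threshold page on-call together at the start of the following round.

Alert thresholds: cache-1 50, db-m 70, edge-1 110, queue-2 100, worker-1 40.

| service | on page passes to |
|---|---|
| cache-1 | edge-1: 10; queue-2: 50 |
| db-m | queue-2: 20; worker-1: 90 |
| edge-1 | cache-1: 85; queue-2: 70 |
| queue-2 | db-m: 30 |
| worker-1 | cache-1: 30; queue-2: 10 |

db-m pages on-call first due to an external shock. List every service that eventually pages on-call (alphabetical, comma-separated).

db-m, worker-1

Round 1 — db-m pages on-call (initial).
  queue-2: +20 → 20 < 100
  worker-1: +90 → 90 ≥ 40
Round 2 — worker-1 pages on-call.
  cache-1: +30 → 30 < 50
  queue-2: +10 → 30 < 100
No further pages.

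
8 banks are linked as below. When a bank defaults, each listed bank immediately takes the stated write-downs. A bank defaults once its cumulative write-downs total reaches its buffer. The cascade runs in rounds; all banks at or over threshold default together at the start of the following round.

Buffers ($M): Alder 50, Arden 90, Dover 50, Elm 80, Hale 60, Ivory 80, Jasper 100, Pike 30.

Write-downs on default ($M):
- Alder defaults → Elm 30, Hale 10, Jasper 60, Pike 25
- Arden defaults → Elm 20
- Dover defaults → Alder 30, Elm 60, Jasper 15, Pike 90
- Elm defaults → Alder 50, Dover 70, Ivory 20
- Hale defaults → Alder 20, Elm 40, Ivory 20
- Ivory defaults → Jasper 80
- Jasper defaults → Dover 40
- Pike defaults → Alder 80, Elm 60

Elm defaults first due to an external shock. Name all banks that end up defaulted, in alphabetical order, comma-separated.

Round 1 — Elm defaults (initial).
  Alder: +50 → 50 ≥ 50
  Dover: +70 → 70 ≥ 50
  Ivory: +20 → 20 < 80
Round 2 — Alder, Dover default.
  Hale: +10 → 10 < 60
  Jasper: +60+15 → 75 < 100
  Pike: +25+90 → 115 ≥ 30
Round 3 — Pike defaults.
No further defaults.

Alder, Dover, Elm, Pike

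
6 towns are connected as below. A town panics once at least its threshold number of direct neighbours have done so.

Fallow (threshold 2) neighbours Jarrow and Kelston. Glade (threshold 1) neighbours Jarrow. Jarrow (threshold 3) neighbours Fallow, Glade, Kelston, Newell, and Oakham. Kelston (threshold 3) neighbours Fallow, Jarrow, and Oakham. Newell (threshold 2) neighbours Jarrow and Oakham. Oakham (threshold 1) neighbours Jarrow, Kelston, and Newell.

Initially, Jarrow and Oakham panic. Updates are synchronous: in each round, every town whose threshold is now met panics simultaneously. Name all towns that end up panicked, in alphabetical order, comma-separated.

Round 1 — Jarrow, Oakham panic (initial).
Round 2 — checking thresholds:
  Fallow: 1 of 2 neighbours < 2, holds.
  Glade: 1 of 1 neighbours ≥ 1, panics.
  Kelston: 2 of 3 neighbours < 3, holds.
  Newell: 2 of 2 neighbours ≥ 2, panics.
Round 3 — no new panics; cascade stops.

Glade, Jarrow, Newell, Oakham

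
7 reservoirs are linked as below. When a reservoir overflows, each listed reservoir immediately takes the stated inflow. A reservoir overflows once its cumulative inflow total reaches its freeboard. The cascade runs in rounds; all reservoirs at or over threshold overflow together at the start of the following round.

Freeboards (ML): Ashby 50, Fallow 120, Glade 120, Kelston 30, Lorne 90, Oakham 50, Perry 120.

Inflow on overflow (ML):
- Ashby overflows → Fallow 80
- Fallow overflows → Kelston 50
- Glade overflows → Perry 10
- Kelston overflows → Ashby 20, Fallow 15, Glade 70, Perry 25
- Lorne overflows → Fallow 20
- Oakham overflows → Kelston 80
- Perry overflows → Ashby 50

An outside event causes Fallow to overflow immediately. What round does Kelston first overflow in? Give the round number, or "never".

Round 1 — Fallow overflows (initial).
  Kelston: +50 → 50 ≥ 30
Round 2 — Kelston overflows.
  Ashby: +20 → 20 < 50
  Glade: +70 → 70 < 120
  Perry: +25 → 25 < 120
No further overflows.

2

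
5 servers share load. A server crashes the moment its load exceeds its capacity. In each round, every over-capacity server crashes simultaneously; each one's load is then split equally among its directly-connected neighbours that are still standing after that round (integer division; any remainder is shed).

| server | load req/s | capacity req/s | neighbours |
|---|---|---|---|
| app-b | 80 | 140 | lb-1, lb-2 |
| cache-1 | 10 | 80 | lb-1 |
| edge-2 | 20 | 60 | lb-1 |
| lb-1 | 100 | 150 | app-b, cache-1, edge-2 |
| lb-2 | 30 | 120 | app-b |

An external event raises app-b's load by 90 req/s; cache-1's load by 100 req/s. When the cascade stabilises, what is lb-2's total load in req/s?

Round 1 — app-b at 170 > 140; cache-1 at 110 > 80. app-b, cache-1 crash.
  app-b sheds 170 req/s to lb-1, lb-2: 85 each.
    lb-1: 100+85 = 185 > 150
    lb-2: 30+85 = 115 ≤ 120
  cache-1 sheds 110 req/s to lb-1: 110 each.
    lb-1: 185+110 = 295 > 150
Round 2 — lb-1 crashes.
  lb-1 sheds 295 req/s to edge-2: 295 each.
    edge-2: 20+295 = 315 > 60
Round 3 — edge-2 crashes.
  edge-2 sheds 315 req/s: no online neighbours, lost.
No further crashes.

115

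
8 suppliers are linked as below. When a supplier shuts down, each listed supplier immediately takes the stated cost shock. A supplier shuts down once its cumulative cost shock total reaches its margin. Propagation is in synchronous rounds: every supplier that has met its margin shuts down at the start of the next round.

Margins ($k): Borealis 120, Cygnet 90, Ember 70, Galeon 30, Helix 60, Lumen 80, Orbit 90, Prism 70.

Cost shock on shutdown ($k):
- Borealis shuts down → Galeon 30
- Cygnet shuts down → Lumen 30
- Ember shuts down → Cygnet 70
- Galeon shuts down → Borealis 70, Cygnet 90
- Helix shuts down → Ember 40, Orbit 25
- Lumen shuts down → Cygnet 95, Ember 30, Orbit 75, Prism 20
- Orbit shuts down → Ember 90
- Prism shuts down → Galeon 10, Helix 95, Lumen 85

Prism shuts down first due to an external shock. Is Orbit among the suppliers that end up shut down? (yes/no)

yes

Round 1 — Prism shuts down (initial).
  Galeon: +10 → 10 < 30
  Helix: +95 → 95 ≥ 60
  Lumen: +85 → 85 ≥ 80
Round 2 — Helix, Lumen shut down.
  Cygnet: +95 → 95 ≥ 90
  Ember: +40+30 → 70 ≥ 70
  Orbit: +25+75 → 100 ≥ 90
Round 3 — Cygnet, Ember, Orbit shut down.
No further shutdowns.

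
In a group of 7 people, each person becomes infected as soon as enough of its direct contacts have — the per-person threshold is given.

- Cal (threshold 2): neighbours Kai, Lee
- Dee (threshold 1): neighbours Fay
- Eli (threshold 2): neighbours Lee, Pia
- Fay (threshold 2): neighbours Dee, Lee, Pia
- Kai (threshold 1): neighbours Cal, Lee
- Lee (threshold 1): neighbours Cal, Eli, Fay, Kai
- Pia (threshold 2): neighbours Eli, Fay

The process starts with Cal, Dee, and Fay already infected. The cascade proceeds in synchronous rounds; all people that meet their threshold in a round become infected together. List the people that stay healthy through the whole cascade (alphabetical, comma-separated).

Round 1 — Cal, Dee, Fay become infected (initial).
Round 2 — checking thresholds:
  Kai: 1 of 2 neighbours ≥ 1, becomes infected.
  Lee: 2 of 4 neighbours ≥ 1, becomes infected.
  Pia: 1 of 2 neighbours < 2, not yet.
Round 3 — no new infections; cascade stops.

Eli, Pia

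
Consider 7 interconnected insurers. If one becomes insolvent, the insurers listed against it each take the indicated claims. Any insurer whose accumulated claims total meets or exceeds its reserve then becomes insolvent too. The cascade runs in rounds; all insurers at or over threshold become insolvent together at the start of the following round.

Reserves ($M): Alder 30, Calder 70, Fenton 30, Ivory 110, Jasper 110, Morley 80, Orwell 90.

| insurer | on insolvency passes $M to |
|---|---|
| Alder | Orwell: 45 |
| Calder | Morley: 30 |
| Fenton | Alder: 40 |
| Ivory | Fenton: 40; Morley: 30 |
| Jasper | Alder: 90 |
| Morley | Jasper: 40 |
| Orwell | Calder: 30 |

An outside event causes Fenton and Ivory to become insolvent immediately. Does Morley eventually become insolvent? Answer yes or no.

Round 1 — Fenton, Ivory become insolvent (initial).
  Alder: +40 → 40 ≥ 30
  Morley: +30 → 30 < 80
Round 2 — Alder becomes insolvent.
  Orwell: +45 → 45 < 90
No further insolvencies.

no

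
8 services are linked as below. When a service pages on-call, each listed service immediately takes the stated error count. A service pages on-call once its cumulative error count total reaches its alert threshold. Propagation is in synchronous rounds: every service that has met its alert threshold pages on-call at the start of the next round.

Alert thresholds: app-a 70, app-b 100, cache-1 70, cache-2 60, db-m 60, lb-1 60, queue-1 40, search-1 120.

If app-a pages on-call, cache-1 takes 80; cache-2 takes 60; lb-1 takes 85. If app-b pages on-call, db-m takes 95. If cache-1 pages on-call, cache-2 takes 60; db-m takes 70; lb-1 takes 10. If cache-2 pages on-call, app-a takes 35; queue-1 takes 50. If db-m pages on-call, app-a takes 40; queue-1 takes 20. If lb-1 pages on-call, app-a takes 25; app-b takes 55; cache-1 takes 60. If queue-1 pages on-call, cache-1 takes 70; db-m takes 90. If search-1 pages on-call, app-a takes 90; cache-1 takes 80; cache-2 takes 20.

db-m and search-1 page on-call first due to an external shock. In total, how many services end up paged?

Round 1 — db-m, search-1 page on-call (initial).
  app-a: +40+90 → 130 ≥ 70
  cache-1: +80 → 80 ≥ 70
  cache-2: +20 → 20 < 60
  queue-1: +20 → 20 < 40
Round 2 — app-a, cache-1 page on-call.
  cache-2: +60+60 → 140 ≥ 60
  lb-1: +85+10 → 95 ≥ 60
Round 3 — cache-2, lb-1 page on-call.
  app-b: +55 → 55 < 100
  queue-1: +50 → 70 ≥ 40
Round 4 — queue-1 pages on-call.
No further pages.

7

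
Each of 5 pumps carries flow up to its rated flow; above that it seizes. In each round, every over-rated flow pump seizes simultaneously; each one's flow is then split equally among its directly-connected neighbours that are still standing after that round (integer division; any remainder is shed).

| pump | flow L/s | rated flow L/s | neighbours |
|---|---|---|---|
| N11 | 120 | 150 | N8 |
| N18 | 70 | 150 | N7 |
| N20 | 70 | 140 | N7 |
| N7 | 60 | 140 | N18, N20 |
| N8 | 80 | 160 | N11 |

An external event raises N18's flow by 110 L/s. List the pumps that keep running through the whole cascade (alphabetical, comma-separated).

Round 1 — N18 at 180 > 150. N18 seizes.
  N18 sheds 180 L/s to N7: 180 each.
    N7: 60+180 = 240 > 140
Round 2 — N7 seizes.
  N7 sheds 240 L/s to N20: 240 each.
    N20: 70+240 = 310 > 140
Round 3 — N20 seizes.
  N20 sheds 310 L/s: no online neighbours, lost.
No further seizures.

N11, N8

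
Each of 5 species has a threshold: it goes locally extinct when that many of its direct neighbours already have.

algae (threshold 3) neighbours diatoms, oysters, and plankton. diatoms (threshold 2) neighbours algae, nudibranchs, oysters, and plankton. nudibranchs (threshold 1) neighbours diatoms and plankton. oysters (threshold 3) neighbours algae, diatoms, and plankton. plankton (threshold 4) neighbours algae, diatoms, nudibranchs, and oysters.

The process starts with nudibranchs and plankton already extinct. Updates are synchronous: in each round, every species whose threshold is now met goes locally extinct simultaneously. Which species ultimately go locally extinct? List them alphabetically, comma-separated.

Round 1 — nudibranchs, plankton go locally extinct (initial).
Round 2 — checking thresholds:
  algae: 1 of 3 neighbours < 3, below threshold.
  diatoms: 2 of 4 neighbours ≥ 2, goes locally extinct.
  oysters: 1 of 3 neighbours < 3, below threshold.
Round 3 — no new extinctions; cascade stops.

diatoms, nudibranchs, plankton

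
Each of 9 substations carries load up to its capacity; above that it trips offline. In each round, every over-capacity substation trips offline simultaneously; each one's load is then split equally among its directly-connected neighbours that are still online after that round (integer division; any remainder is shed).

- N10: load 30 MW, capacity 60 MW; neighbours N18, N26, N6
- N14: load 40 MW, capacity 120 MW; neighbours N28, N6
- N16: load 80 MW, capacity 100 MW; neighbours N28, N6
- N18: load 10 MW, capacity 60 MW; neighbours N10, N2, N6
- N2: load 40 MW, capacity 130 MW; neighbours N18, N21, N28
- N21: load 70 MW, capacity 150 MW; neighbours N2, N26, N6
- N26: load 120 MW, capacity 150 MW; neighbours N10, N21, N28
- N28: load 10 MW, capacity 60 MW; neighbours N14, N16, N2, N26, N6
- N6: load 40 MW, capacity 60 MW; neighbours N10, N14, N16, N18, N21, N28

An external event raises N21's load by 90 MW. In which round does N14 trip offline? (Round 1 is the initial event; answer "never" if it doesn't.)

never

Round 1 — N21 at 160 > 150. N21 trips offline.
  N21 sheds 160 MW to N2, N26, N6: 53 each (1 lost).
    N2: 40+53 = 93 ≤ 130
    N26: 120+53 = 173 > 150
    N6: 40+53 = 93 > 60
Round 2 — N26, N6 trip offline.
  N26 sheds 173 MW to N10, N28: 86 each (1 lost).
    N10: 30+86 = 116 > 60
    N28: 10+86 = 96 > 60
  N6 sheds 93 MW to N10, N14, N16, N18, N28: 18 each (3 lost).
    N10: 116+18 = 134 > 60
    N14: 40+18 = 58 ≤ 120
    N16: 80+18 = 98 ≤ 100
    N18: 10+18 = 28 ≤ 60
    N28: 96+18 = 114 > 60
Round 3 — N10, N28 trip offline.
  N10 sheds 134 MW to N18: 134 each.
    N18: 28+134 = 162 > 60
  N28 sheds 114 MW to N14, N16, N2: 38 each.
    N14: 58+38 = 96 ≤ 120
    N16: 98+38 = 136 > 100
    N2: 93+38 = 131 > 130
Round 4 — N16, N18, N2 trip offline.
  N16 sheds 136 MW: no online neighbours, lost.
  N18 sheds 162 MW: no online neighbours, lost.
  N2 sheds 131 MW: no online neighbours, lost.
No further trips.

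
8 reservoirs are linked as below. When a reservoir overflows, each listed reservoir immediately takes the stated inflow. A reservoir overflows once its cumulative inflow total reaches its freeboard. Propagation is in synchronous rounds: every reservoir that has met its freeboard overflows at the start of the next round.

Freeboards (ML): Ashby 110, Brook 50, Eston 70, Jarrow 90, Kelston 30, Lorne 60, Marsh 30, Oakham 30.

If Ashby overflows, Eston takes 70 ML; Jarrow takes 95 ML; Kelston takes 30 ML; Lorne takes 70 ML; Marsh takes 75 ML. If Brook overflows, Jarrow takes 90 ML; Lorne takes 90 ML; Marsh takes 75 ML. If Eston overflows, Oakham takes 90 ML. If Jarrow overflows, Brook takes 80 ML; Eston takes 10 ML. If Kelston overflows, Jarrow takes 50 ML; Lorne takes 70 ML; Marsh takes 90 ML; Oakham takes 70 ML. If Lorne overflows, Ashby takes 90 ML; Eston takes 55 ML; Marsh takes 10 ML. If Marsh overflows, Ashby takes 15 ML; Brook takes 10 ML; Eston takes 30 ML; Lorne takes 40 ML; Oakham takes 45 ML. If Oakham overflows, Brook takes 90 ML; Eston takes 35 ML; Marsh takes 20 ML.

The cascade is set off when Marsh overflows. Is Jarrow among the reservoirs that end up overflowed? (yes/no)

Round 1 — Marsh overflows (initial).
  Ashby: +15 → 15 < 110
  Brook: +10 → 10 < 50
  Eston: +30 → 30 < 70
  Lorne: +40 → 40 < 60
  Oakham: +45 → 45 ≥ 30
Round 2 — Oakham overflows.
  Brook: +90 → 100 ≥ 50
  Eston: +35 → 65 < 70
Round 3 — Brook overflows.
  Jarrow: +90 → 90 ≥ 90
  Lorne: +90 → 130 ≥ 60
Round 4 — Jarrow, Lorne overflow.
  Ashby: +90 → 105 < 110
  Eston: +10+55 → 130 ≥ 70
Round 5 — Eston overflows.
No further overflows.

yes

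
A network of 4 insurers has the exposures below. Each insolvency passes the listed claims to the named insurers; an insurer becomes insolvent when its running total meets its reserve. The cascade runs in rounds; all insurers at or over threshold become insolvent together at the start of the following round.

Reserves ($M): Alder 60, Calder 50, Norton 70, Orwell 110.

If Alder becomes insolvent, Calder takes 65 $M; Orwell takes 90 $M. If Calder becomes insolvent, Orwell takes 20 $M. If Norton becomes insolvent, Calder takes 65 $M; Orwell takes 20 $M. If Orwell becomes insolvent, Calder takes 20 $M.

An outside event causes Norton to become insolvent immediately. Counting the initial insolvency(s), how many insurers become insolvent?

2

Round 1 — Norton becomes insolvent (initial).
  Calder: +65 → 65 ≥ 50
  Orwell: +20 → 20 < 110
Round 2 — Calder becomes insolvent.
  Orwell: +20 → 40 < 110
No further insolvencies.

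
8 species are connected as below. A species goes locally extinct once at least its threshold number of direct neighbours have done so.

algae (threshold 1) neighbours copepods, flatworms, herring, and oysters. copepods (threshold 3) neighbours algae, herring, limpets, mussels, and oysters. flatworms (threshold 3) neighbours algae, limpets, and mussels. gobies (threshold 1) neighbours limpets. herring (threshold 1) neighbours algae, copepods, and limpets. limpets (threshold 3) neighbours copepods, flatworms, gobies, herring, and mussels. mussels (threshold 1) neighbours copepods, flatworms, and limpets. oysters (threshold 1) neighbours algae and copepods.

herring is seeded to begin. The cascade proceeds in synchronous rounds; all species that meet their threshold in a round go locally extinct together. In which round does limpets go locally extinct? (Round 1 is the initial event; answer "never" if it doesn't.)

6

Round 1 — herring goes locally extinct (initial).
Round 2 — checking thresholds:
  algae: 1 of 4 neighbours ≥ 1, goes locally extinct.
  copepods: 1 of 5 neighbours < 3, holds.
  limpets: 1 of 5 neighbours < 3, holds.
Round 3 — checking thresholds:
  copepods: 2 of 5 neighbours < 3, holds.
  flatworms: 1 of 3 neighbours < 3, holds.
  limpets: 1 of 5 neighbours < 3, holds.
  oysters: 1 of 2 neighbours ≥ 1, goes locally extinct.
Round 4 — checking thresholds:
  copepods: 3 of 5 neighbours ≥ 3, goes locally extinct.
  flatworms: 1 of 3 neighbours < 3, holds.
  limpets: 1 of 5 neighbours < 3, holds.
Round 5 — checking thresholds:
  flatworms: 1 of 3 neighbours < 3, holds.
  limpets: 2 of 5 neighbours < 3, holds.
  mussels: 1 of 3 neighbours ≥ 1, goes locally extinct.
Round 6 — checking thresholds:
  flatworms: 2 of 3 neighbours < 3, holds.
  limpets: 3 of 5 neighbours ≥ 3, goes locally extinct.
Round 7 — checking thresholds:
  flatworms: 3 of 3 neighbours ≥ 3, goes locally extinct.
  gobies: 1 of 1 neighbours ≥ 1, goes locally extinct.
Round 8 — no new extinctions; cascade stops.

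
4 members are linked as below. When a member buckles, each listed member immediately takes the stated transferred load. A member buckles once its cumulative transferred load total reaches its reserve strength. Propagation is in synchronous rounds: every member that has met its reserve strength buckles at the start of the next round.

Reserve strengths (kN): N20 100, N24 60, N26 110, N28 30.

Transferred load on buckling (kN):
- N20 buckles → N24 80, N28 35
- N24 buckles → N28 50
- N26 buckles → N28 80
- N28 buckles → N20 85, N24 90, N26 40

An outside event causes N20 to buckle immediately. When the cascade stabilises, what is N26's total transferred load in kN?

Round 1 — N20 buckles (initial).
  N24: +80 → 80 ≥ 60
  N28: +35 → 35 ≥ 30
Round 2 — N24, N28 buckle.
  N26: +40 → 40 < 110
No further bucklings.

40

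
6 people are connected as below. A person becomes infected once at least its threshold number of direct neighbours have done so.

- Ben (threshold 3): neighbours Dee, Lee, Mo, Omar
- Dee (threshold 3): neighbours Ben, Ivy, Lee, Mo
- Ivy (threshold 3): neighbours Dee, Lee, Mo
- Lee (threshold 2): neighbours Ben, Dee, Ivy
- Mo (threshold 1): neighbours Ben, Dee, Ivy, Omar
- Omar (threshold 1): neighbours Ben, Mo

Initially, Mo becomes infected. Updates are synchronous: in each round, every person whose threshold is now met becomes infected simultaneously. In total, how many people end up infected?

Round 1 — Mo becomes infected (initial).
Round 2 — checking thresholds:
  Ben: 1 of 4 neighbours < 3, below threshold.
  Dee: 1 of 4 neighbours < 3, below threshold.
  Ivy: 1 of 3 neighbours < 3, below threshold.
  Omar: 1 of 2 neighbours ≥ 1, becomes infected.
Round 3 — no new infections; cascade stops.

2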